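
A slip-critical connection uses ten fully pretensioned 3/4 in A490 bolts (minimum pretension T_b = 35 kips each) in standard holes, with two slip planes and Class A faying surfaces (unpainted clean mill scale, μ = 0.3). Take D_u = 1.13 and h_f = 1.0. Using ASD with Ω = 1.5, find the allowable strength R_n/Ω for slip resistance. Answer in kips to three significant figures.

158 kips

R_n = μ · D_u · h_f · T_b · n_s · n_b = 0.3 × 1.13 × 1.0 × 35 × 2 × 10 = 237.3 kips.
Allowable strength R_n/Ω = 237.3 / 1.5 = 158 kips.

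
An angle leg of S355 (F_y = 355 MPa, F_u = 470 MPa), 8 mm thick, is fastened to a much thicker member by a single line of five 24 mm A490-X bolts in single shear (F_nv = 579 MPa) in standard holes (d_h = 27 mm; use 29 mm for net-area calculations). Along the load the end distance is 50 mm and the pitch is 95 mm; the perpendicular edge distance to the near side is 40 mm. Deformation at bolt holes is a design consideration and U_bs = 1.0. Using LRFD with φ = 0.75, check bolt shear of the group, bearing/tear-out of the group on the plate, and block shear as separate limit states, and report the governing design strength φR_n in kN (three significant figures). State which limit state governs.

Bolt shear: A_b = π·24²/4 = 452.4 mm²; R_n = 579 × 452.4 × 5 × 1 / 1000 = 1310 kN → 0.75 × 1310 = 982 kN.
Bearing: edge l_c = 36.5, r_n = 164.7 kN; interior l_c = 68, r_n = 216.6 kN; R_n = 164.7 + 4·216.6 = 1031 kN → 773 kN.
Block shear: A_gv = 3440, A_nv = 2396, A_nt = 204 mm²; R_n = min(0.6F_uA_nv, 0.6F_yA_gv) + U_bs·F_u·A_nt = 771.6 kN → 579 kN.
Block shear governs: 579 kN.

579 kN (block shear governs)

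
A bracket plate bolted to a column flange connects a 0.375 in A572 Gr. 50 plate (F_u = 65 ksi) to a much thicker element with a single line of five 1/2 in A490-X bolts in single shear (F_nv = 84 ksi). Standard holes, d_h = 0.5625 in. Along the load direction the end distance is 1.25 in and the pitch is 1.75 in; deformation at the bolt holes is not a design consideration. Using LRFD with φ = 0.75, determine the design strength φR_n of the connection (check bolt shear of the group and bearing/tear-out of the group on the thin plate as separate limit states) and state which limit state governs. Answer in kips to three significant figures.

61.9 kips (bolt shear governs)

Bolt shear: A_b = π·0.5²/4 = 0.1963 in²; R_n = 84 × 0.1963 × 5 × 1 = 82.47 kips → 0.75 × 82.47 = 61.9 kips.
Bearing (1.5 l_c t F_u ≤ 3.0 d t F_u): upper limit = 3.0·0.5·0.375·65 = 36.56 kips.
  Edge l_c = 1.25 − 0.5625/2 = 0.9688 → r_n = 35.42 kips; interior l_c = 1.75 − 0.5625 = 1.188 → r_n = 36.56 kips.
  R_n,bearing = 1·35.42 + 4·36.56 = 181.7 kips → 0.75 × 181.7 = 136 kips.
Bolt shear governs: 61.9 kips.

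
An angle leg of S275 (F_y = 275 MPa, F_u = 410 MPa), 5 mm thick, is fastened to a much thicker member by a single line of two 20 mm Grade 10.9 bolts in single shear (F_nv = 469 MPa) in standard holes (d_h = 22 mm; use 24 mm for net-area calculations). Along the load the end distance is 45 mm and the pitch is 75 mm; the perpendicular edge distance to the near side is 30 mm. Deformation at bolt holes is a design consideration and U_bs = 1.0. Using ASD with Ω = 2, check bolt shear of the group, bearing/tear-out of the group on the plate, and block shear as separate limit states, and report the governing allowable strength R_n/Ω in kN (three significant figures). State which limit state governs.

68 kN (block shear governs)

Bolt shear: A_b = π·20²/4 = 314.2 mm²; R_n = 469 × 314.2 × 2 × 1 / 1000 = 294.7 kN → 294.7 / 2 = 147 kN.
Bearing: edge l_c = 34, r_n = 83.64 kN; interior l_c = 53, r_n = 98.4 kN; R_n = 83.64 + 1·98.4 = 182 kN → 91 kN.
Block shear: A_gv = 600, A_nv = 420, A_nt = 90 mm²; R_n = min(0.6F_uA_nv, 0.6F_yA_gv) + U_bs·F_u·A_nt = 135.9 kN → 68 kN.
Block shear governs: 68 kN.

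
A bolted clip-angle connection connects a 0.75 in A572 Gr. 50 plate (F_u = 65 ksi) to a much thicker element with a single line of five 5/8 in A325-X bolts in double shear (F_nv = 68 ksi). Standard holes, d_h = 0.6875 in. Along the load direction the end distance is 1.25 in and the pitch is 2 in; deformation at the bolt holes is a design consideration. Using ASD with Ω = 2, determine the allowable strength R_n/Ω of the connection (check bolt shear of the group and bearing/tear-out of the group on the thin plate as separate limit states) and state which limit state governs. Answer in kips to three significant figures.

104 kips (bolt shear governs)

Bolt shear: A_b = π·0.625²/4 = 0.3068 in²; R_n = 68 × 0.3068 × 5 × 2 = 208.6 kips → 208.6 / 2 = 104 kips.
Bearing (1.2 l_c t F_u ≤ 2.4 d t F_u): upper limit = 2.4·0.625·0.75·65 = 73.12 kips.
  Edge l_c = 1.25 − 0.6875/2 = 0.9062 → r_n = 53.02 kips; interior l_c = 2 − 0.6875 = 1.312 → r_n = 73.12 kips.
  R_n,bearing = 1·53.02 + 4·73.12 = 345.5 kips → 345.5 / 2 = 173 kips.
Bolt shear governs: 104 kips.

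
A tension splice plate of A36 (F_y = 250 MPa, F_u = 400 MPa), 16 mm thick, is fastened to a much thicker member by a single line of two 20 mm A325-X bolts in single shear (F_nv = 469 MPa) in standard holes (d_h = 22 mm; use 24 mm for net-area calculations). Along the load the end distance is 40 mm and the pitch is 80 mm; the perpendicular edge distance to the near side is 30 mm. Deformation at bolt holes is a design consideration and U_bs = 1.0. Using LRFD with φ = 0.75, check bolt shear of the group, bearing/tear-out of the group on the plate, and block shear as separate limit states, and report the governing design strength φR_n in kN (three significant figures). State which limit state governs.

221 kN (bolt shear governs)

Bolt shear: A_b = π·20²/4 = 314.2 mm²; R_n = 469 × 314.2 × 2 × 1 / 1000 = 294.7 kN → 0.75 × 294.7 = 221 kN.
Bearing: edge l_c = 29, r_n = 222.7 kN; interior l_c = 58, r_n = 307.2 kN; R_n = 222.7 + 1·307.2 = 529.9 kN → 397 kN.
Block shear: A_gv = 1920, A_nv = 1344, A_nt = 288 mm²; R_n = min(0.6F_uA_nv, 0.6F_yA_gv) + U_bs·F_u·A_nt = 403.2 kN → 302 kN.
Bolt shear governs: 221 kN.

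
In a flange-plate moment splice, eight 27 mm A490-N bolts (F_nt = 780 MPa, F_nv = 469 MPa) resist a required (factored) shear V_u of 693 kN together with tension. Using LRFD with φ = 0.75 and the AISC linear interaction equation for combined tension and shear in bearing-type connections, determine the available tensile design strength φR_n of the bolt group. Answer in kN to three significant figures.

A_b = π·27²/4 = 572.6 mm²; f_rv = 693 × 1000 / (8 × 572.6) = 151.3 MPa.
F'_nt = 1.3 F_nt − (F_nt / φF_nv) f_rv = 1.3·780 − (780/(0.75·469))·151.3 = 678.5 MPa, capped at F_nt → F'_nt = 678.5 MPa.
R_n = F'_nt · A_b · n = 678.5 × 572.6 × 8 / 1000 = 3108 kN.
Design strength φR_n = 0.75 × 3108 = 2330 kN.

2330 kN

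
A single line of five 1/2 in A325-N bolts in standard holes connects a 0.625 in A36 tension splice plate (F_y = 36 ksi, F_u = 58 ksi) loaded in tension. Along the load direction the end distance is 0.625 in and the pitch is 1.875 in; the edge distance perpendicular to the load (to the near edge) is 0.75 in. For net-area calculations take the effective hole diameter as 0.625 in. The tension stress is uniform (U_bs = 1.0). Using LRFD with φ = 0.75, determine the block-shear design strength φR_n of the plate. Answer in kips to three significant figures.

94.2 kips

Shear plane L_v = 0.625 + 4·1.875 = 8.125 in; A_gv = 8.125 × 0.625 = 5.078 in².
A_nv = (8.125 − 4.5·0.625) × 0.625 = 3.32 in².
A_nt = (0.75 − 0.5·0.625) × 0.625 = 0.2734 in².
0.6 F_u A_nv = 115.5 kips; 0.6 F_y A_gv = 109.7 kips → shear yielding governs the shear term.
R_n = 109.7 + 1.0 × 58 × 0.2734 = 125.5 kips.
Design strength φR_n = 0.75 × 125.5 = 94.2 kips.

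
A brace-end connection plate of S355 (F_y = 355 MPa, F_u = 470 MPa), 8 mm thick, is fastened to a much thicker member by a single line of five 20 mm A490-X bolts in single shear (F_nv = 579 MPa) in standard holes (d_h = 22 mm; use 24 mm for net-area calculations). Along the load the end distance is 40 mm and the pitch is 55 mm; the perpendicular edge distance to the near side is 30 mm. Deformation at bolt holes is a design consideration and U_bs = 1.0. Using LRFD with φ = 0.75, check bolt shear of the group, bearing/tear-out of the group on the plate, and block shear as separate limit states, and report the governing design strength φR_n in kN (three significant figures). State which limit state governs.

Bolt shear: A_b = π·20²/4 = 314.2 mm²; R_n = 579 × 314.2 × 5 × 1 / 1000 = 909.5 kN → 0.75 × 909.5 = 682 kN.
Bearing: edge l_c = 29, r_n = 130.8 kN; interior l_c = 33, r_n = 148.9 kN; R_n = 130.8 + 4·148.9 = 726.4 kN → 545 kN.
Block shear: A_gv = 2080, A_nv = 1216, A_nt = 144 mm²; R_n = min(0.6F_uA_nv, 0.6F_yA_gv) + U_bs·F_u·A_nt = 410.6 kN → 308 kN.
Block shear governs: 308 kN.

308 kN (block shear governs)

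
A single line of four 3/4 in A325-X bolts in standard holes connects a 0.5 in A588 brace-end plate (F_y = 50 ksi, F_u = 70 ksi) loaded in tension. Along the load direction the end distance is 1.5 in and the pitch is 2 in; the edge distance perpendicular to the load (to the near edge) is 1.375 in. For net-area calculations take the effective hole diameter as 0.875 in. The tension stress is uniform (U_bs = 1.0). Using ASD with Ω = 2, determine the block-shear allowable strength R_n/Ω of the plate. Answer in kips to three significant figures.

Shear plane L_v = 1.5 + 3·2 = 7.5 in; A_gv = 7.5 × 0.5 = 3.75 in².
A_nv = (7.5 − 3.5·0.875) × 0.5 = 2.219 in².
A_nt = (1.375 − 0.5·0.875) × 0.5 = 0.4688 in².
0.6 F_u A_nv = 93.19 kips; 0.6 F_y A_gv = 112.5 kips → shear rupture governs the shear term.
R_n = 93.19 + 1.0 × 70 × 0.4688 = 126 kips.
Allowable strength R_n/Ω = 126 / 2 = 63 kips.

63 kips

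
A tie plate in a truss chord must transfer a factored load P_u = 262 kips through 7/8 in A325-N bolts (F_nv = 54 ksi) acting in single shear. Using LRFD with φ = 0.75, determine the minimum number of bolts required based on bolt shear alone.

11 bolts

A_b = π·0.875²/4 = 0.6013 in².
Per-bolt design strength φR_n = 0.75 × 54 × 0.6013 × 1 = 24.35 kips.
n ≥ 262 / 24.35 = 10.76 → use 11 bolts.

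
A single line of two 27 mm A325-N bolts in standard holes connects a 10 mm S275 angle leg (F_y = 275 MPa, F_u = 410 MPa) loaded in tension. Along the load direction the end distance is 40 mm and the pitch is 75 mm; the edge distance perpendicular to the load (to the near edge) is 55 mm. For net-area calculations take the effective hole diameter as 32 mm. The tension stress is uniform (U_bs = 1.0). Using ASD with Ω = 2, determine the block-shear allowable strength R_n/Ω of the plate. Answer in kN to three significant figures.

162 kN

Shear plane L_v = 40 + 1·75 = 115 mm; A_gv = 115 × 10 = 1150 mm².
A_nv = (115 − 1.5·32) × 10 = 670 mm².
A_nt = (55 − 0.5·32) × 10 = 390 mm².
0.6 F_u A_nv = 164.8 kN; 0.6 F_y A_gv = 189.8 kN → shear rupture governs the shear term.
R_n = 164.8 + 1.0 × 410 × 390 / 1000 = 324.7 kN.
Allowable strength R_n/Ω = 324.7 / 2 = 162 kN.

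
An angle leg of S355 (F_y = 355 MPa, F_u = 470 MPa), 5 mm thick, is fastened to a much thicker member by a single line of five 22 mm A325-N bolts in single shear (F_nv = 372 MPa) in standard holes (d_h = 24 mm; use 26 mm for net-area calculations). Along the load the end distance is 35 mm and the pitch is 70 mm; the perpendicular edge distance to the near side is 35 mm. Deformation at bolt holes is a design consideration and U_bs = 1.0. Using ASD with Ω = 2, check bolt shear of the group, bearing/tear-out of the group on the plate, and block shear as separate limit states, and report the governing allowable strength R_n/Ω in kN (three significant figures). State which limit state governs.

Bolt shear: A_b = π·22²/4 = 380.1 mm²; R_n = 372 × 380.1 × 5 × 1 / 1000 = 707 kN → 707 / 2 = 354 kN.
Bearing: edge l_c = 23, r_n = 64.86 kN; interior l_c = 46, r_n = 124.1 kN; R_n = 64.86 + 4·124.1 = 561.2 kN → 281 kN.
Block shear: A_gv = 1575, A_nv = 990, A_nt = 110 mm²; R_n = min(0.6F_uA_nv, 0.6F_yA_gv) + U_bs·F_u·A_nt = 330.9 kN → 165 kN.
Block shear governs: 165 kN.

165 kN (block shear governs)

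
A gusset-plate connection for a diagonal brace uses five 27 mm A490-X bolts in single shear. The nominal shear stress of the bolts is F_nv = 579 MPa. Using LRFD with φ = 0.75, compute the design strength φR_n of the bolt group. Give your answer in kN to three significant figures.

1240 kN

A_b = π × 27² / 4 = 572.6 mm².
R_n = F_nv · A_b · n · n_s = 579 × 572.6 × 5 × 1 / 1000 = 1658 kN.
Design strength φR_n = 0.75 × 1658 = 1240 kN.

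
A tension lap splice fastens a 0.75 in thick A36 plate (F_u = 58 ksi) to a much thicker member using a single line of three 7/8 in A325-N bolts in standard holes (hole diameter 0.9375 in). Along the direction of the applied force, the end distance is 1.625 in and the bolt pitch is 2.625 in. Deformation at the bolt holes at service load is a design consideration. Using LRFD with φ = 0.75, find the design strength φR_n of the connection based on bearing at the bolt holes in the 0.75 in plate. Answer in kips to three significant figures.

177 kips

Per bolt r_n = 1.2 l_c t F_u ≤ 2.4 d t F_u; upper limit = 2.4 × 0.875 × 0.75 × 58 = 91.35 kips.
Edge bolt: l_c = 1.625 − 0.9375/2 = 1.156 in → 1.2 × 1.156 × 0.75 × 58 = 60.36 → r_n = 60.36 kips.
Interior bolts: l_c = 2.625 − 0.9375 = 1.688 in → 1.2 × 1.688 × 0.75 × 58 = 88.09 → r_n = 88.09 kips.
R_n = 1 × 60.36 + 2 × 88.09 = 236.5 kips.
Design strength φR_n = 0.75 × 236.5 = 177 kips.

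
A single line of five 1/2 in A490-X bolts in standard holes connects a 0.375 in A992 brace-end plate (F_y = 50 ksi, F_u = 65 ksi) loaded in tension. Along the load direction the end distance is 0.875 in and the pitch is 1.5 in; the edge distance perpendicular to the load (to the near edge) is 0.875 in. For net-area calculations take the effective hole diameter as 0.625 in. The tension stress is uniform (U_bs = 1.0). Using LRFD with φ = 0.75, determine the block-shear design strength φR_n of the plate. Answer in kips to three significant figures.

Shear plane L_v = 0.875 + 4·1.5 = 6.875 in; A_gv = 6.875 × 0.375 = 2.578 in².
A_nv = (6.875 − 4.5·0.625) × 0.375 = 1.523 in².
A_nt = (0.875 − 0.5·0.625) × 0.375 = 0.2109 in².
0.6 F_u A_nv = 59.41 kips; 0.6 F_y A_gv = 77.34 kips → shear rupture governs the shear term.
R_n = 59.41 + 1.0 × 65 × 0.2109 = 73.12 kips.
Design strength φR_n = 0.75 × 73.12 = 54.8 kips.

54.8 kips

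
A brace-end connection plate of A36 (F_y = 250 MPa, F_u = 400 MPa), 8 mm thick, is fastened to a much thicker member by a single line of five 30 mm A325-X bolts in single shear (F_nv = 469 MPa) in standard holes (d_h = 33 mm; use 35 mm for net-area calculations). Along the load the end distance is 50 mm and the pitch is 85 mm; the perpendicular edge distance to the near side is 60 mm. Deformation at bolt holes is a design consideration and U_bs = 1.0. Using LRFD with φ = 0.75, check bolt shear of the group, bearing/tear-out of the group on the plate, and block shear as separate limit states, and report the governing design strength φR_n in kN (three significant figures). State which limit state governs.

Bolt shear: A_b = π·30²/4 = 706.9 mm²; R_n = 469 × 706.9 × 5 × 1 / 1000 = 1658 kN → 0.75 × 1658 = 1240 kN.
Bearing: edge l_c = 33.5, r_n = 128.6 kN; interior l_c = 52, r_n = 199.7 kN; R_n = 128.6 + 4·199.7 = 927.4 kN → 696 kN.
Block shear: A_gv = 3120, A_nv = 1860, A_nt = 340 mm²; R_n = min(0.6F_uA_nv, 0.6F_yA_gv) + U_bs·F_u·A_nt = 582.4 kN → 437 kN.
Block shear governs: 437 kN.

437 kN (block shear governs)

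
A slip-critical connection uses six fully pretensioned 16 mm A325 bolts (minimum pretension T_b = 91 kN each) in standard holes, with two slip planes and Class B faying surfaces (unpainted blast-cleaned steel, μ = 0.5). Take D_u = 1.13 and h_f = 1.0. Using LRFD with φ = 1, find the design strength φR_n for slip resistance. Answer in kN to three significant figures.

R_n = μ · D_u · h_f · T_b · n_s · n_b = 0.5 × 1.13 × 1.0 × 91 × 2 × 6 = 617 kN.
Design strength φR_n = 1 × 617 = 617 kN.

617 kN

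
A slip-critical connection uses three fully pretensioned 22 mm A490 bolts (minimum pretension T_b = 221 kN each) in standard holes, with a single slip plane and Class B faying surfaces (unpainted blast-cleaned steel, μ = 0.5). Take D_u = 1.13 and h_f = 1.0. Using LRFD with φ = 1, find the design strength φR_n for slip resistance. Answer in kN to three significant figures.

375 kN

R_n = μ · D_u · h_f · T_b · n_s · n_b = 0.5 × 1.13 × 1.0 × 221 × 1 × 3 = 374.6 kN.
Design strength φR_n = 1 × 374.6 = 375 kN.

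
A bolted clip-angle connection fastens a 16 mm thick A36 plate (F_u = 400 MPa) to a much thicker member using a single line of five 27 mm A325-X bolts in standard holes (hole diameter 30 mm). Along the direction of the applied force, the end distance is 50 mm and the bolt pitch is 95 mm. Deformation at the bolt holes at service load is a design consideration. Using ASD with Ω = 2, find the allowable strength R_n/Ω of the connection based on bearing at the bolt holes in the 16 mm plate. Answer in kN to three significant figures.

Per bolt r_n = 1.2 l_c t F_u ≤ 2.4 d t F_u; upper limit = 2.4 × 27 × 16 × 400 / 1000 = 414.7 kN.
Edge bolt: l_c = 50 − 30/2 = 35 mm → 1.2 × 35 × 16 × 400 / 1000 = 268.8 → r_n = 268.8 kN.
Interior bolts: l_c = 95 − 30 = 65 mm → 1.2 × 65 × 16 × 400 / 1000 = 499.2 → r_n = 414.7 kN.
R_n = 1 × 268.8 + 4 × 414.7 = 1928 kN.
Allowable strength R_n/Ω = 1928 / 2 = 964 kN.

964 kN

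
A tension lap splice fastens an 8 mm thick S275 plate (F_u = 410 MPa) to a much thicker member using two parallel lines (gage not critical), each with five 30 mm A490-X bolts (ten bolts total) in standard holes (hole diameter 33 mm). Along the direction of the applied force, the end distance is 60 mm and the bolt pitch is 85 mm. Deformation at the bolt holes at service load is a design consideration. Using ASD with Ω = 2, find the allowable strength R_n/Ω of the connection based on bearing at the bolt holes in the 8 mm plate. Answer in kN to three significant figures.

990 kN

Per bolt r_n = 1.2 l_c t F_u ≤ 2.4 d t F_u; upper limit = 2.4 × 30 × 8 × 410 / 1000 = 236.2 kN.
Edge bolt: l_c = 60 − 33/2 = 43.5 mm → 1.2 × 43.5 × 8 × 410 / 1000 = 171.2 → r_n = 171.2 kN.
Interior bolts: l_c = 85 − 33 = 52 mm → 1.2 × 52 × 8 × 410 / 1000 = 204.7 → r_n = 204.7 kN.
R_n = 2 × 171.2 + 8 × 204.7 = 1980 kN.
Allowable strength R_n/Ω = 1980 / 2 = 990 kN.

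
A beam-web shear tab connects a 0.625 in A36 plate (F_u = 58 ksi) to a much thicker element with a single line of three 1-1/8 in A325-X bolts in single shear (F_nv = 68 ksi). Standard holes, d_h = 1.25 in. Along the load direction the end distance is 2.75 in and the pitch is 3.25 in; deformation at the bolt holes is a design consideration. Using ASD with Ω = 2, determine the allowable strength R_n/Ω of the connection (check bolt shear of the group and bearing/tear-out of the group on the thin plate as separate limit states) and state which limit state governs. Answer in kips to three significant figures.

101 kips (bolt shear governs)

Bolt shear: A_b = π·1.125²/4 = 0.994 in²; R_n = 68 × 0.994 × 3 × 1 = 202.8 kips → 202.8 / 2 = 101 kips.
Bearing (1.2 l_c t F_u ≤ 2.4 d t F_u): upper limit = 2.4·1.125·0.625·58 = 97.87 kips.
  Edge l_c = 2.75 − 1.25/2 = 2.125 → r_n = 92.44 kips; interior l_c = 3.25 − 1.25 = 2 → r_n = 87 kips.
  R_n,bearing = 1·92.44 + 2·87 = 266.4 kips → 266.4 / 2 = 133 kips.
Bolt shear governs: 101 kips.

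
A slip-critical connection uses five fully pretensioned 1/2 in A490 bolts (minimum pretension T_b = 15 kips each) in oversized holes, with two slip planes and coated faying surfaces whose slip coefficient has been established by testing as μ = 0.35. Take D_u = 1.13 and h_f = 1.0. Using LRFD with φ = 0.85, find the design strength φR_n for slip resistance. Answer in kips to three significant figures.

R_n = μ · D_u · h_f · T_b · n_s · n_b = 0.35 × 1.13 × 1.0 × 15 × 2 × 5 = 59.32 kips.
Design strength φR_n = 0.85 × 59.32 = 50.4 kips.

50.4 kips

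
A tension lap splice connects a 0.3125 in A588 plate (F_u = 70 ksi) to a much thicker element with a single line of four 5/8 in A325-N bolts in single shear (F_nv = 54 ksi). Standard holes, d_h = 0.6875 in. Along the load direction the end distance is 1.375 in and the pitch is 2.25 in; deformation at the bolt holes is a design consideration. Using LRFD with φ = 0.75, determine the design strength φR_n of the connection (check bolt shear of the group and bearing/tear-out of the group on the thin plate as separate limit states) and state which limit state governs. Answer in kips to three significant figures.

49.7 kips (bolt shear governs)

Bolt shear: A_b = π·0.625²/4 = 0.3068 in²; R_n = 54 × 0.3068 × 4 × 1 = 66.27 kips → 0.75 × 66.27 = 49.7 kips.
Bearing (1.2 l_c t F_u ≤ 2.4 d t F_u): upper limit = 2.4·0.625·0.3125·70 = 32.81 kips.
  Edge l_c = 1.375 − 0.6875/2 = 1.031 → r_n = 27.07 kips; interior l_c = 2.25 − 0.6875 = 1.562 → r_n = 32.81 kips.
  R_n,bearing = 1·27.07 + 3·32.81 = 125.5 kips → 0.75 × 125.5 = 94.1 kips.
Bolt shear governs: 49.7 kips.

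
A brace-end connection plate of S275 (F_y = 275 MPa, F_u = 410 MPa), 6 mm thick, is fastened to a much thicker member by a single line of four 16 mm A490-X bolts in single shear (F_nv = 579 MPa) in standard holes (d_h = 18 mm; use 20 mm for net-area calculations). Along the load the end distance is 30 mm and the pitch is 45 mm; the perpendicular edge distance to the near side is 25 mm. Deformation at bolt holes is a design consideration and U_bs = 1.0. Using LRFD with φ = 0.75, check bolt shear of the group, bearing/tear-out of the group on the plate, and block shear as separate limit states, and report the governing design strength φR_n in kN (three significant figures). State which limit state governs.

Bolt shear: A_b = π·16²/4 = 201.1 mm²; R_n = 579 × 201.1 × 4 × 1 / 1000 = 465.7 kN → 0.75 × 465.7 = 349 kN.
Bearing: edge l_c = 21, r_n = 61.99 kN; interior l_c = 27, r_n = 79.7 kN; R_n = 61.99 + 3·79.7 = 301.1 kN → 226 kN.
Block shear: A_gv = 990, A_nv = 570, A_nt = 90 mm²; R_n = min(0.6F_uA_nv, 0.6F_yA_gv) + U_bs·F_u·A_nt = 177.1 kN → 133 kN.
Block shear governs: 133 kN.

133 kN (block shear governs)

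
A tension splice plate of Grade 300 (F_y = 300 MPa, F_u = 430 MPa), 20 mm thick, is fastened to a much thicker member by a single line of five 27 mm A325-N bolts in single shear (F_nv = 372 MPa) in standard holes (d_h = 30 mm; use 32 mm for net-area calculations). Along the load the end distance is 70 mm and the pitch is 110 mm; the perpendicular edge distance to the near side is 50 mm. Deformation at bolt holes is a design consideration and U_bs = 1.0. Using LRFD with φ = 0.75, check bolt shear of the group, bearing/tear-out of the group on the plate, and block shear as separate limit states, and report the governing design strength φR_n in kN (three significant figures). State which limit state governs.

Bolt shear: A_b = π·27²/4 = 572.6 mm²; R_n = 372 × 572.6 × 5 × 1 / 1000 = 1065 kN → 0.75 × 1065 = 799 kN.
Bearing: edge l_c = 55, r_n = 557.3 kN; interior l_c = 80, r_n = 557.3 kN; R_n = 557.3 + 4·557.3 = 2786 kN → 2090 kN.
Block shear: A_gv = 10200, A_nv = 7320, A_nt = 680 mm²; R_n = min(0.6F_uA_nv, 0.6F_yA_gv) + U_bs·F_u·A_nt = 2128 kN → 1600 kN.
Bolt shear governs: 799 kN.

799 kN (bolt shear governs)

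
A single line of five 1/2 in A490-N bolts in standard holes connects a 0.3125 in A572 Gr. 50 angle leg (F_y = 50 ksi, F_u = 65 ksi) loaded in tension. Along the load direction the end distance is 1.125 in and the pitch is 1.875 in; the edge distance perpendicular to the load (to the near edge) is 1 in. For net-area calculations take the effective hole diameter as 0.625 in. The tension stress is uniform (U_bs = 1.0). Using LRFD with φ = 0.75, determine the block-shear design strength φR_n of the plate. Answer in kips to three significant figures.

63.6 kips

Shear plane L_v = 1.125 + 4·1.875 = 8.625 in; A_gv = 8.625 × 0.3125 = 2.695 in².
A_nv = (8.625 − 4.5·0.625) × 0.3125 = 1.816 in².
A_nt = (1 − 0.5·0.625) × 0.3125 = 0.2148 in².
0.6 F_u A_nv = 70.84 kips; 0.6 F_y A_gv = 80.86 kips → shear rupture governs the shear term.
R_n = 70.84 + 1.0 × 65 × 0.2148 = 84.8 kips.
Design strength φR_n = 0.75 × 84.8 = 63.6 kips.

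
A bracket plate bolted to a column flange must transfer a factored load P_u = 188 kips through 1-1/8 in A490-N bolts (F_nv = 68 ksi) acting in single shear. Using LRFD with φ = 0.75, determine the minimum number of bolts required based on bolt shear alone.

4 bolts

A_b = π·1.125²/4 = 0.994 in².
Per-bolt design strength φR_n = 0.75 × 68 × 0.994 × 1 = 50.69 kips.
n ≥ 188 / 50.69 = 3.708 → use 4 bolts.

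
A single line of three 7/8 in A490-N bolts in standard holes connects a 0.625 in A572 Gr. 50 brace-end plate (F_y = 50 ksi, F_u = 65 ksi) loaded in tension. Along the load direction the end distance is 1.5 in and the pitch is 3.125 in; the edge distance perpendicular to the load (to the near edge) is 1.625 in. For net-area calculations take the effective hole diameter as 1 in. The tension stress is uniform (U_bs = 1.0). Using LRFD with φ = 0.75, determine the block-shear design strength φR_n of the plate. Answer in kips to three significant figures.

Shear plane L_v = 1.5 + 2·3.125 = 7.75 in; A_gv = 7.75 × 0.625 = 4.844 in².
A_nv = (7.75 − 2.5·1) × 0.625 = 3.281 in².
A_nt = (1.625 − 0.5·1) × 0.625 = 0.7031 in².
0.6 F_u A_nv = 128 kips; 0.6 F_y A_gv = 145.3 kips → shear rupture governs the shear term.
R_n = 128 + 1.0 × 65 × 0.7031 = 173.7 kips.
Design strength φR_n = 0.75 × 173.7 = 130 kips.

130 kips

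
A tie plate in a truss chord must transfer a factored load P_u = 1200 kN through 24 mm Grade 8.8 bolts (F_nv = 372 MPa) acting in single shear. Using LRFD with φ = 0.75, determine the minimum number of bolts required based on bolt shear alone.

10 bolts

A_b = π·24²/4 = 452.4 mm².
Per-bolt design strength φR_n = 0.75 × 372 × 452.4 × 1 / 1000 = 126.2 kN.
n ≥ 1200 / 126.2 = 9.507 → use 10 bolts.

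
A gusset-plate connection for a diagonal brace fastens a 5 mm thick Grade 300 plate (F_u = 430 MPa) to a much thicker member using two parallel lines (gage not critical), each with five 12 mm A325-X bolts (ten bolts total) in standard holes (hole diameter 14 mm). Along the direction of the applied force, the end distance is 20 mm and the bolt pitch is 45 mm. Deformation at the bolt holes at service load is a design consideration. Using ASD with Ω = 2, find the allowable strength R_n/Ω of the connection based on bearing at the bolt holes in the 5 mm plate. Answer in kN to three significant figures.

281 kN

Per bolt r_n = 1.2 l_c t F_u ≤ 2.4 d t F_u; upper limit = 2.4 × 12 × 5 × 430 / 1000 = 61.92 kN.
Edge bolt: l_c = 20 − 14/2 = 13 mm → 1.2 × 13 × 5 × 430 / 1000 = 33.54 → r_n = 33.54 kN.
Interior bolts: l_c = 45 − 14 = 31 mm → 1.2 × 31 × 5 × 430 / 1000 = 79.98 → r_n = 61.92 kN.
R_n = 2 × 33.54 + 8 × 61.92 = 562.4 kN.
Allowable strength R_n/Ω = 562.4 / 2 = 281 kN.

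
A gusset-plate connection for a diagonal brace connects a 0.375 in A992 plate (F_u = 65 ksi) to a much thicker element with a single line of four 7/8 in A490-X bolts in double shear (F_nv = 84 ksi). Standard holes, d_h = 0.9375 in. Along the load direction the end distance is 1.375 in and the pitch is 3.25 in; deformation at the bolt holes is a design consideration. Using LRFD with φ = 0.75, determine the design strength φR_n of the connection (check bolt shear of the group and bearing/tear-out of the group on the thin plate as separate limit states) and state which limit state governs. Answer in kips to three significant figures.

Bolt shear: A_b = π·0.875²/4 = 0.6013 in²; R_n = 84 × 0.6013 × 4 × 2 = 404.1 kips → 0.75 × 404.1 = 303 kips.
Bearing (1.2 l_c t F_u ≤ 2.4 d t F_u): upper limit = 2.4·0.875·0.375·65 = 51.19 kips.
  Edge l_c = 1.375 − 0.9375/2 = 0.9062 → r_n = 26.51 kips; interior l_c = 3.25 − 0.9375 = 2.312 → r_n = 51.19 kips.
  R_n,bearing = 1·26.51 + 3·51.19 = 180.1 kips → 0.75 × 180.1 = 135 kips.
Bearing governs: 135 kips.

135 kips (bearing governs)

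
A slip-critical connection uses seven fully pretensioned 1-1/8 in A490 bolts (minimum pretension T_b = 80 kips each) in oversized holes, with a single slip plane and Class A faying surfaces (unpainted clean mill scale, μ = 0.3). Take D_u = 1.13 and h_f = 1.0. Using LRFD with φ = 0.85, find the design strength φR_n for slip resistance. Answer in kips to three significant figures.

R_n = μ · D_u · h_f · T_b · n_s · n_b = 0.3 × 1.13 × 1.0 × 80 × 1 × 7 = 189.8 kips.
Design strength φR_n = 0.85 × 189.8 = 161 kips.

161 kips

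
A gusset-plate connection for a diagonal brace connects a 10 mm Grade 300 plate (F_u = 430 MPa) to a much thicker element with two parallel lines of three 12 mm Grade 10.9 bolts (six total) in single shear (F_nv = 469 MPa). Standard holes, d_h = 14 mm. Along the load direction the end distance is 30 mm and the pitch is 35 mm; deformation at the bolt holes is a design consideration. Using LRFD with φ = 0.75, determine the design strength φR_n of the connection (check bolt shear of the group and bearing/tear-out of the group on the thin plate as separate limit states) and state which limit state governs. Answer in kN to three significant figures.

Bolt shear: A_b = π·12²/4 = 113.1 mm²; R_n = 469 × 113.1 × 6 × 1 / 1000 = 318.3 kN → 0.75 × 318.3 = 239 kN.
Bearing (1.2 l_c t F_u ≤ 2.4 d t F_u): upper limit = 2.4·12·10·430 / 1000 = 123.8 kN.
  Edge l_c = 30 − 14/2 = 23 → r_n = 118.7 kN; interior l_c = 35 − 14 = 21 → r_n = 108.4 kN.
  R_n,bearing = 2·118.7 + 4·108.4 = 670.8 kN → 0.75 × 670.8 = 503 kN.
Bolt shear governs: 239 kN.

239 kN (bolt shear governs)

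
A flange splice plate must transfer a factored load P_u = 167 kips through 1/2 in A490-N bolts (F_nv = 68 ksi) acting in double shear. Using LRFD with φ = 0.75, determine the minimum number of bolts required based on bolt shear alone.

A_b = π·0.5²/4 = 0.1963 in².
Per-bolt design strength φR_n = 0.75 × 68 × 0.1963 × 2 = 20.03 kips.
n ≥ 167 / 20.03 = 8.338 → use 9 bolts.

9 bolts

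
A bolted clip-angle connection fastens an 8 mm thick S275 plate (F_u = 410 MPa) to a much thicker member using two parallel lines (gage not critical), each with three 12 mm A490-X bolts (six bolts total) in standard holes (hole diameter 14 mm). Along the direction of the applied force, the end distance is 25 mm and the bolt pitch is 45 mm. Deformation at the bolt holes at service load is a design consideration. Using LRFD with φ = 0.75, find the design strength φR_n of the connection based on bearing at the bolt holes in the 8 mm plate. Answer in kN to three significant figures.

Per bolt r_n = 1.2 l_c t F_u ≤ 2.4 d t F_u; upper limit = 2.4 × 12 × 8 × 410 / 1000 = 94.46 kN.
Edge bolt: l_c = 25 − 14/2 = 18 mm → 1.2 × 18 × 8 × 410 / 1000 = 70.85 → r_n = 70.85 kN.
Interior bolts: l_c = 45 − 14 = 31 mm → 1.2 × 31 × 8 × 410 / 1000 = 122 → r_n = 94.46 kN.
R_n = 2 × 70.85 + 4 × 94.46 = 519.6 kN.
Design strength φR_n = 0.75 × 519.6 = 390 kN.

390 kN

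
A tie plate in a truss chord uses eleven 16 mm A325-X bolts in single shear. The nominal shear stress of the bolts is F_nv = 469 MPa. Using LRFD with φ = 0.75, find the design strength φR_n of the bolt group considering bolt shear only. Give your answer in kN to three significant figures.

778 kN

A_b = π × 16² / 4 = 201.1 mm².
R_n = F_nv · A_b · n · n_s = 469 × 201.1 × 11 × 1 / 1000 = 1037 kN.
Design strength φR_n = 0.75 × 1037 = 778 kN.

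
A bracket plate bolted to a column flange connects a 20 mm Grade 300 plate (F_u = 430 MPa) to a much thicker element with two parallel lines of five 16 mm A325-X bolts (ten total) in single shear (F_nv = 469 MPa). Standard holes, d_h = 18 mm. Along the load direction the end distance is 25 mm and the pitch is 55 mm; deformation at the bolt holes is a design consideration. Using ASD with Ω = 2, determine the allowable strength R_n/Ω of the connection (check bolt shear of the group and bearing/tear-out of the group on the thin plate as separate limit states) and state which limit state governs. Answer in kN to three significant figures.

Bolt shear: A_b = π·16²/4 = 201.1 mm²; R_n = 469 × 201.1 × 10 × 1 / 1000 = 943 kN → 943 / 2 = 471 kN.
Bearing (1.2 l_c t F_u ≤ 2.4 d t F_u): upper limit = 2.4·16·20·430 / 1000 = 330.2 kN.
  Edge l_c = 25 − 18/2 = 16 → r_n = 165.1 kN; interior l_c = 55 − 18 = 37 → r_n = 330.2 kN.
  R_n,bearing = 2·165.1 + 8·330.2 = 2972 kN → 2972 / 2 = 1490 kN.
Bolt shear governs: 471 kN.

471 kN (bolt shear governs)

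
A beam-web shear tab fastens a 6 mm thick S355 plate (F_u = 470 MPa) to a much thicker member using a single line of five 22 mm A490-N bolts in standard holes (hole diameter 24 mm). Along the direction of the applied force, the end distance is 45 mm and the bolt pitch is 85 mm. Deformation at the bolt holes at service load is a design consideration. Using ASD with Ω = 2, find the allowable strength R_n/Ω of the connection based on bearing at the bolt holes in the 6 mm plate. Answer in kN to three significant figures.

354 kN

Per bolt r_n = 1.2 l_c t F_u ≤ 2.4 d t F_u; upper limit = 2.4 × 22 × 6 × 470 / 1000 = 148.9 kN.
Edge bolt: l_c = 45 − 24/2 = 33 mm → 1.2 × 33 × 6 × 470 / 1000 = 111.7 → r_n = 111.7 kN.
Interior bolts: l_c = 85 − 24 = 61 mm → 1.2 × 61 × 6 × 470 / 1000 = 206.4 → r_n = 148.9 kN.
R_n = 1 × 111.7 + 4 × 148.9 = 707.3 kN.
Allowable strength R_n/Ω = 707.3 / 2 = 354 kN.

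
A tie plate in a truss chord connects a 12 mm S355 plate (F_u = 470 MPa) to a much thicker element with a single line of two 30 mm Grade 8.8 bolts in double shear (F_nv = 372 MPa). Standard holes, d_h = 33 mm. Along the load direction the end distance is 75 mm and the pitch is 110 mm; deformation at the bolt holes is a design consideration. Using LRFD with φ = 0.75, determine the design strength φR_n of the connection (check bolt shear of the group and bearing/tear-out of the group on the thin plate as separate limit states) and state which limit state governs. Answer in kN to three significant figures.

602 kN (bearing governs)

Bolt shear: A_b = π·30²/4 = 706.9 mm²; R_n = 372 × 706.9 × 2 × 2 / 1000 = 1052 kN → 0.75 × 1052 = 789 kN.
Bearing (1.2 l_c t F_u ≤ 2.4 d t F_u): upper limit = 2.4·30·12·470 / 1000 = 406.1 kN.
  Edge l_c = 75 − 33/2 = 58.5 → r_n = 395.9 kN; interior l_c = 110 − 33 = 77 → r_n = 406.1 kN.
  R_n,bearing = 1·395.9 + 1·406.1 = 802 kN → 0.75 × 802 = 602 kN.
Bearing governs: 602 kN.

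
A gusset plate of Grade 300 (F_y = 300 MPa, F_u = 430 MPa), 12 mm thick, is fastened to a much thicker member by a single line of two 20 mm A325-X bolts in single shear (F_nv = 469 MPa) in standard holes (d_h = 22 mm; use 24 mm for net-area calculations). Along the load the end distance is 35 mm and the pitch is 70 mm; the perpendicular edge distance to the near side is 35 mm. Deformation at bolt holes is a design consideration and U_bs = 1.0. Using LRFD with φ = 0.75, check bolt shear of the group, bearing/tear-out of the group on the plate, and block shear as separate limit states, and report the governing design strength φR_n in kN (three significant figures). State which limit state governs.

221 kN (bolt shear governs)

Bolt shear: A_b = π·20²/4 = 314.2 mm²; R_n = 469 × 314.2 × 2 × 1 / 1000 = 294.7 kN → 0.75 × 294.7 = 221 kN.
Bearing: edge l_c = 24, r_n = 148.6 kN; interior l_c = 48, r_n = 247.7 kN; R_n = 148.6 + 1·247.7 = 396.3 kN → 297 kN.
Block shear: A_gv = 1260, A_nv = 828, A_nt = 276 mm²; R_n = min(0.6F_uA_nv, 0.6F_yA_gv) + U_bs·F_u·A_nt = 332.3 kN → 249 kN.
Bolt shear governs: 221 kN.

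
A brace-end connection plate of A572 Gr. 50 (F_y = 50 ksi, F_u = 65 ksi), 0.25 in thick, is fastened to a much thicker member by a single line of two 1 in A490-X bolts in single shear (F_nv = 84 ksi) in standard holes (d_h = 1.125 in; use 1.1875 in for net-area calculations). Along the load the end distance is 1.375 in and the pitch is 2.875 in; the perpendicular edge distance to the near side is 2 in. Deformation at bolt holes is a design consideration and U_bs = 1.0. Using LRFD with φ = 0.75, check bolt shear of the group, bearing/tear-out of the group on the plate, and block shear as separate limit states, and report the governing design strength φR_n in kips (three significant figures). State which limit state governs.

35.2 kips (block shear governs)

Bolt shear: A_b = π·1²/4 = 0.7854 in²; R_n = 84 × 0.7854 × 2 × 1 = 131.9 kips → 0.75 × 131.9 = 99 kips.
Bearing: edge l_c = 0.8125, r_n = 15.84 kips; interior l_c = 1.75, r_n = 34.12 kips; R_n = 15.84 + 1·34.12 = 49.97 kips → 37.5 kips.
Block shear: A_gv = 1.062, A_nv = 0.6172, A_nt = 0.3516 in²; R_n = min(0.6F_uA_nv, 0.6F_yA_gv) + U_bs·F_u·A_nt = 46.92 kips → 35.2 kips.
Block shear governs: 35.2 kips.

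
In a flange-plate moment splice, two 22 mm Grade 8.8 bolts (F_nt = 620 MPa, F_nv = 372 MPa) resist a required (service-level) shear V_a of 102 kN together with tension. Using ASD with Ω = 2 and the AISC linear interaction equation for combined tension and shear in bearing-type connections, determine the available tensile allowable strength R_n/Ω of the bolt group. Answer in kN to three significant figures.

136 kN

A_b = π·22²/4 = 380.1 mm²; f_rv = 102 × 1000 / (2 × 380.1) = 134.2 MPa.
F'_nt = 1.3 F_nt − (Ω F_nt / F_nv) f_rv = 1.3·620 − (2·620/372)·134.2 = 358.8 MPa, capped at F_nt → F'_nt = 358.8 MPa.
R_n = F'_nt · A_b · n = 358.8 × 380.1 × 2 / 1000 = 272.8 kN.
Allowable strength R_n/Ω = 272.8 / 2 = 136 kN.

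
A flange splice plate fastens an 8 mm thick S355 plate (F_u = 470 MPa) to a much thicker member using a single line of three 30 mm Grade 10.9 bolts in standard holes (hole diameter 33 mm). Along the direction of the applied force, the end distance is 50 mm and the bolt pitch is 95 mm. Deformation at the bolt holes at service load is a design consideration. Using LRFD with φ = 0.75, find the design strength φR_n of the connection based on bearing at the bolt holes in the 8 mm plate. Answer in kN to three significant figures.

Per bolt r_n = 1.2 l_c t F_u ≤ 2.4 d t F_u; upper limit = 2.4 × 30 × 8 × 470 / 1000 = 270.7 kN.
Edge bolt: l_c = 50 − 33/2 = 33.5 mm → 1.2 × 33.5 × 8 × 470 / 1000 = 151.2 → r_n = 151.2 kN.
Interior bolts: l_c = 95 − 33 = 62 mm → 1.2 × 62 × 8 × 470 / 1000 = 279.7 → r_n = 270.7 kN.
R_n = 1 × 151.2 + 2 × 270.7 = 692.6 kN.
Design strength φR_n = 0.75 × 692.6 = 519 kN.

519 kN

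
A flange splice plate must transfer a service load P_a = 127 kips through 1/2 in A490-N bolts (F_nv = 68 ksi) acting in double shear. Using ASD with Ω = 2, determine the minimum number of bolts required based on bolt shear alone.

10 bolts

A_b = π·0.5²/4 = 0.1963 in².
Per-bolt allowable strength R_n/Ω = 68 × 0.1963 × 2 / 2 = 13.35 kips.
n ≥ 127 / 13.35 = 9.512 → use 10 bolts.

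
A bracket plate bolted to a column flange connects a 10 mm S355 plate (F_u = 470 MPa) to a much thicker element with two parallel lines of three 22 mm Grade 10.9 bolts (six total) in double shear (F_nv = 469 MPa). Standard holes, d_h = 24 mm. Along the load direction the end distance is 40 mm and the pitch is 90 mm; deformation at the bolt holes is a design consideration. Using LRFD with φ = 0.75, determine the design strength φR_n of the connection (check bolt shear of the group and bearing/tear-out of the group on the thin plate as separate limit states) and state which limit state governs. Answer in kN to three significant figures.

Bolt shear: A_b = π·22²/4 = 380.1 mm²; R_n = 469 × 380.1 × 6 × 2 / 1000 = 2139 kN → 0.75 × 2139 = 1600 kN.
Bearing (1.2 l_c t F_u ≤ 2.4 d t F_u): upper limit = 2.4·22·10·470 / 1000 = 248.2 kN.
  Edge l_c = 40 − 24/2 = 28 → r_n = 157.9 kN; interior l_c = 90 − 24 = 66 → r_n = 248.2 kN.
  R_n,bearing = 2·157.9 + 4·248.2 = 1308 kN → 0.75 × 1308 = 981 kN.
Bearing governs: 981 kN.

981 kN (bearing governs)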